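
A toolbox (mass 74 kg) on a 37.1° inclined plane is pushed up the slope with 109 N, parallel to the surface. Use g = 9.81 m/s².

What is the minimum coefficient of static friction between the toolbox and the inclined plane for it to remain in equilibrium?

N = m g cos θ = 579 N.
Friction must make up the shortfall along the incline: f = m g sin θ − P = 437.9 − 109 = 328.9 N.
At the threshold f = μ_s N, so μ_s,min = 328.9/579 = 0.568.

μ_s,min ≈ 0.568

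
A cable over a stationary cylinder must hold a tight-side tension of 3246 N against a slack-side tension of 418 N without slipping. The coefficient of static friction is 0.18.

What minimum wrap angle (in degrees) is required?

T₂/T₁ = e^{μβ} → β = ln(T₂/T₁)/μ.
β = ln(3246/418)/0.18 = 2.05/0.18 = 11.39 rad.
In degrees: β = 11.39 × 180/π = 652°.

β_min ≈ 652°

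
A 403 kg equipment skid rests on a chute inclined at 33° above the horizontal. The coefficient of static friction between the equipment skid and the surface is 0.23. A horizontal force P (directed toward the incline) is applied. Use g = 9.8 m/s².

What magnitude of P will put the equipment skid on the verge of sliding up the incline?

At impending motion up the slope, friction acts down-slope at its limit: f = μ_s N.
Perpendicular to the incline: N = m g cos θ + P sin θ.
Along the incline: P cos θ = m g sin θ + μ_s N = m g sin θ + μ_s (m g cos θ + P sin θ).
Solving, P (cos θ − μ_s sin θ) = m g (sin θ + μ_s cos θ), so P = 403×9.8×(sin 33° + 0.23 cos 33°)/(cos 33° − 0.23 sin 33°) = 3950×0.7375/0.7134 = 4080 N.

P ≈ 4080 N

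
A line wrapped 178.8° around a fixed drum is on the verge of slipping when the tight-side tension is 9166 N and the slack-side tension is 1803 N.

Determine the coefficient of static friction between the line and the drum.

T₂/T₁ = e^{μβ} → μ = ln(T₂/T₁)/β.
β = 178.8° = 3.121 rad.
μ = ln(9166/1803)/3.121 = ln(5.084)/3.121 = 0.521.

μ ≈ 0.521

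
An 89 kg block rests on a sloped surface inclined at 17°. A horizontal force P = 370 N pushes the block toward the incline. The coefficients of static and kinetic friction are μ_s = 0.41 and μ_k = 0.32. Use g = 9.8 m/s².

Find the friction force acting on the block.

f ≈ 98.8 N (down the incline)

Resolve perpendicular to the incline: N = m g cos θ + P sin θ = 89×9.8×cos 17° + 370×sin 17° = 942.3 N.
Along the incline, the net driving force (taking up-slope positive) is P cos θ − m g sin θ = 353.8 − 255 = 98.83 N, so equilibrium requires friction f = -98.83 N (down-slope).
Maximum static friction: μ_s N = 0.41 × 942.3 = 386.3 N.
|f_req| = 98.83 ≤ 386.3 N → the block is in equilibrium; friction equals the required value.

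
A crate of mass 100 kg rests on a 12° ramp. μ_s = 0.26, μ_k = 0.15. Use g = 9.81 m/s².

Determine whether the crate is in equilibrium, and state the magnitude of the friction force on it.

f ≈ 204 N

N = m g cos θ = 960 N.
Down-slope weight component: m g sin θ = 204 N.
μ_s N = 249 N.
204 ≤ 249 N, so it stays put; friction = 204 N.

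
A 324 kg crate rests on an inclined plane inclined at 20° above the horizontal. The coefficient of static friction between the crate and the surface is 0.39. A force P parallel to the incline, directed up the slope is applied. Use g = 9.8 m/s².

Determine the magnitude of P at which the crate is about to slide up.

At impending motion up the slope, friction acts down-slope at its limit: f = μ_s N.
P is parallel to the surface, so N = m g cos θ = 2980 N.
Along the incline: P = m g sin θ + μ_s N = 1090 + 0.39×2980 = 2250 N.

P ≈ 2250 N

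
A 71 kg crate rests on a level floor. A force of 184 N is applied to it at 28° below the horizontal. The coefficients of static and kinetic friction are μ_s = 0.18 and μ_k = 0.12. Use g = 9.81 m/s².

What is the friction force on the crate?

f ≈ 93.9 N

The vertical component of P adds to the normal force: N = m g + P sin α = 696.5 + 86.38 = 782.9 N.
The horizontal driving force is P cos α = 162.5 N, so equilibrium needs friction f = 162.5 N.
μ_s N = 0.18 × 782.9 = 140.9 N.
The required friction exceeds μ_s N, so the crate moves and f = μ_k N = 93.9 N.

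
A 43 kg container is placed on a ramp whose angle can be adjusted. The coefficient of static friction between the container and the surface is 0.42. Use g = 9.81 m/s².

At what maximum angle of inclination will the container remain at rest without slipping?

At the slip threshold, m g sin θ = μ_s · m g cos θ, so tan θ = μ_s.
θ_max = arctan(0.42) = 22.8°.

θ_max ≈ 22.8°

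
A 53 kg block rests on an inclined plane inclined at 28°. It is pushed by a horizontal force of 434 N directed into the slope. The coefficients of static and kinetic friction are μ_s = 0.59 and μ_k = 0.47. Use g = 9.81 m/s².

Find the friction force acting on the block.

f ≈ 139 N (down the incline)

Normal direction: N = m g cos θ + P sin θ = 662.8 N.
Parallel to the incline: P cos θ − m g sin θ = 383.2 − 244.1 = 139.1 N; the friction needed to balance this is 139.1 N acting down the slope.
Maximum static friction: μ_s N = 0.59 × 662.8 = 391.1 N.
Since 139.1 N is within the 391.1 N limit, the block stays put and friction is exactly 139 N.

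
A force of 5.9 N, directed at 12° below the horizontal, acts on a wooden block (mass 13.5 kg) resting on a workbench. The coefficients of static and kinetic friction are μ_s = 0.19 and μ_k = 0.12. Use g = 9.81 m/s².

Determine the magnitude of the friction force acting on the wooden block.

f ≈ 5.77 N

Vertical equilibrium gives N = m g + P sin α = 133.7 N.
Horizontally, friction must balance P cos α = 5.771 N.
μ_s N = 0.19 × 133.7 = 25.4 N.
Since 5.771 N does not exceed the limit, the wooden block stays at rest and f = 5.77 N.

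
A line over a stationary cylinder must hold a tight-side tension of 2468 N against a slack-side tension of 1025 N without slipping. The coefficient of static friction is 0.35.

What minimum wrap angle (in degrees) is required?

T₂/T₁ = e^{μβ} → β = ln(T₂/T₁)/μ.
β = ln(2468/1025)/0.35 = 0.8787/0.35 = 2.511 rad.
In degrees: β = 2.511 × 180/π = 144°.

β_min ≈ 144°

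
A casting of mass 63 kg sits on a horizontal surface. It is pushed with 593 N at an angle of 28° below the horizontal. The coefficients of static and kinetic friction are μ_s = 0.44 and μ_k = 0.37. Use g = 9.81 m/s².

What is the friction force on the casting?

f ≈ 332 N

N = m g + P sin α = 618 + 593×sin 28° = 896.4 N.
Horizontally, friction must balance P cos α = 523.6 N.
μ_s N = 0.44 × 896.4 = 394.4 N.
The required friction exceeds μ_s N, so the casting moves and f = μ_k N = 332 N.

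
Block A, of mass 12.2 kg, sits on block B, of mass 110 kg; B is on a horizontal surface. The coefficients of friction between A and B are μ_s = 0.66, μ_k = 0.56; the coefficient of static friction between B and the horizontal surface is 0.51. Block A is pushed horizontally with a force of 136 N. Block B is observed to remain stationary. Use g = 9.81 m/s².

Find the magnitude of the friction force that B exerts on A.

The normal force B exerts on A is simply A's weight, N₁ = 119.7 N.
So the A–B interface can sustain at most μ_s N₁ = 78.99 N of static friction.
Since P = 136 N > 78.99 N, A slides on B; the A–B friction is kinetic: f₁ = μ_k N₁ = 0.56×119.7 = 67 N.
By Newton's third law B feels 67 N forward from A. With B stationary, the floor's static friction on B balances it: f₂ = 67 N (well within μ_s(m_A+m_B)g = 611.4 N).

f ≈ 67 N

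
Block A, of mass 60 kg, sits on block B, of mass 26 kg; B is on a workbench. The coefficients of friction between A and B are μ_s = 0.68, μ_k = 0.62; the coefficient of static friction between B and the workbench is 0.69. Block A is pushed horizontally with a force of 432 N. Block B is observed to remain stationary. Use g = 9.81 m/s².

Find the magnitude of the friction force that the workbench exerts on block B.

f ≈ 365 N

Between the blocks, N₁ = m_A g = 588.6 N.
Maximum static friction on A from B: μ_s N₁ = 0.68×588.6 = 400.2 N.
Since P = 432 N > 400.2 N, A slides on B; the A–B friction is kinetic: f₁ = μ_k N₁ = 0.62×588.6 = 365 N.
B experiences an equal 365 N forward from A (third law). B is in equilibrium, so the floor supplies f₂ = 365 N of static friction (limit μ_s(m_A+m_B)g = 582.1 N, not exceeded).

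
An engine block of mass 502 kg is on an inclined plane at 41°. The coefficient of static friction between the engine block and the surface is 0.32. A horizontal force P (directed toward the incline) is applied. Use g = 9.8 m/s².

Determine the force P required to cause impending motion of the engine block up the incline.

P ≈ 8110 N

At impending motion up the slope, friction acts down-slope at its limit: f = μ_s N.
Perpendicular to the incline: N = m g cos θ + P sin θ.
Along the incline: P cos θ = m g sin θ + μ_s N = m g sin θ + μ_s (m g cos θ + P sin θ).
Solving, P (cos θ − μ_s sin θ) = m g (sin θ + μ_s cos θ), so P = 502×9.8×(sin 41° + 0.32 cos 41°)/(cos 41° − 0.32 sin 41°) = 4920×0.8976/0.5448 = 8110 N.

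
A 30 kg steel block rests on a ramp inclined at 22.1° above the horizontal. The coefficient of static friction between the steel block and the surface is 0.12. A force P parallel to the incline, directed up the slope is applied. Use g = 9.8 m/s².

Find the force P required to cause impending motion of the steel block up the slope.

P ≈ 143 N

At impending motion up the slope, friction acts down-slope at its limit: f = μ_s N.
P is parallel to the surface, so N = m g cos θ = 272 N.
Along the incline: P = m g sin θ + μ_s N = 111 + 0.12×272 = 143 N.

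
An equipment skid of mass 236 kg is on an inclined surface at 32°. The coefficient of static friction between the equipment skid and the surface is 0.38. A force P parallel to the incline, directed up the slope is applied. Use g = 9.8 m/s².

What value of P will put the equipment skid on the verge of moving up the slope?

At impending motion up the slope, friction acts down-slope at its limit: f = μ_s N.
P is parallel to the surface, so N = m g cos θ = 1960 N.
Along the incline: P = m g sin θ + μ_s N = 1230 + 0.38×1960 = 1970 N.

P ≈ 1970 N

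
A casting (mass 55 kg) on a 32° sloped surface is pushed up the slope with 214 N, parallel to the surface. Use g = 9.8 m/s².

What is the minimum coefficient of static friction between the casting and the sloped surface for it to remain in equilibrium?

μ_s,min ≈ 0.157

N = m g cos θ = 457.1 N.
Friction must make up the shortfall along the incline: f = m g sin θ − P = 285.6 − 214 = 71.63 N.
At the threshold f = μ_s N, so μ_s,min = 71.63/457.1 = 0.157.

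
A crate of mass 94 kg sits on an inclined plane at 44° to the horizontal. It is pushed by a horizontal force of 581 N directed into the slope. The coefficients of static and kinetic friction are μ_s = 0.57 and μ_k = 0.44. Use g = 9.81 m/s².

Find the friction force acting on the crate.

The horizontal push has a component P sin θ into the surface, so N = m g cos θ + P sin θ = 663.3 + 403.6 = 1067 N.
Along the incline, the net driving force (taking up-slope positive) is P cos θ − m g sin θ = 417.9 − 640.6 = -222.6 N, so equilibrium requires friction f = 222.6 N (up-slope).
Maximum static friction: μ_s N = 0.57 × 1067 = 608.1 N.
Since 222.6 N is within the 608.1 N limit, the crate stays put and friction is exactly 223 N.

f ≈ 223 N (up the incline)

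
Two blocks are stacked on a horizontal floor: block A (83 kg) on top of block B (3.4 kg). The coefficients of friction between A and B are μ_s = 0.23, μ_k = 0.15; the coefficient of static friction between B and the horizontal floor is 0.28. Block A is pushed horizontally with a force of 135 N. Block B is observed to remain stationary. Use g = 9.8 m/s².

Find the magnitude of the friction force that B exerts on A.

f ≈ 135 N

Between the blocks, N₁ = m_A g = 813.4 N.
So the A–B interface can sustain at most μ_s N₁ = 187.1 N of static friction.
Since P = 135 N ≤ 187.1 N, A does not slip on B; friction on A equals P = 135 N.
By Newton's third law B feels 135 N forward from A. With B stationary, the floor's static friction on B balances it: f₂ = 135 N (well within μ_s(m_A+m_B)g = 237.1 N).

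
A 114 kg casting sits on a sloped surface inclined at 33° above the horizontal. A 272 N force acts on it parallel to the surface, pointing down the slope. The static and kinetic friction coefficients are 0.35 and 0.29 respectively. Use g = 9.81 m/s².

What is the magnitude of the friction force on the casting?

f ≈ 272 N (up the incline)

Normal force: N = m g cos θ = 114 × 9.81 × cos 33° = 937.9 N.
The friction needed for equilibrium is m g sin θ + P = 609.1 + 272 = 881.1 N, measured positive up-slope.
The static-friction ceiling is μ_s N = 0.35 × 937.9 = 328.3 N.
|881.1| exceeds 328.3 N, so the casting slips down-slope; friction is kinetic, f = μ_k N = 0.29×937.9 = 272 N.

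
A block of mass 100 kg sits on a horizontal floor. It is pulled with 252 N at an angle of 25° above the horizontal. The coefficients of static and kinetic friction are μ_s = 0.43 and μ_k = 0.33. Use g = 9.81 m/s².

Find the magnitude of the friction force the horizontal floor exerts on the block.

f ≈ 228 N

N = m g − P sin α = 981 − 252×sin 25° = 874.5 N.
Horizontally, friction must balance P cos α = 228.4 N.
The static-friction limit is μ_s N = 376 N.
Since 228.4 N does not exceed the limit, the block stays at rest and f = 228 N.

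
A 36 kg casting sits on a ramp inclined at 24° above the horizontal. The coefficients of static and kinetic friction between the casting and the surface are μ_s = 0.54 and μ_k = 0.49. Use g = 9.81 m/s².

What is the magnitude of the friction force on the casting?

Normal force: N = m g cos θ = 36 × 9.81 × cos 24° = 322.6 N.
For equilibrium along the incline, friction must balance the weight component: f = m g sin θ = 143.6 N up the slope.
The static-friction ceiling is μ_s N = 0.54 × 322.6 = 174.2 N.
Since |143.6| ≤ 174.2 N, static friction is sufficient; f equals the required value, not μ_s N.

f ≈ 144 N (up the incline)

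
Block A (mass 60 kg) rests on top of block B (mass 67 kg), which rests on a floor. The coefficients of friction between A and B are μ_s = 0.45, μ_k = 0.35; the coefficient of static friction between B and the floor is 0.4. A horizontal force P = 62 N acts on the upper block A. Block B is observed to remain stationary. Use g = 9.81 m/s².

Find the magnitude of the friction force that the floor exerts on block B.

f ≈ 62 N

Between the blocks, N₁ = m_A g = 588.6 N.
So the A–B interface can sustain at most μ_s N₁ = 264.9 N of static friction.
P = 62 N is within that limit, so A and B move together (both at rest); the A–B friction is simply f₁ = P = 62 N.
By Newton's third law B feels 62 N forward from A. With B stationary, the floor's static friction on B balances it: f₂ = 62 N (well within μ_s(m_A+m_B)g = 498.3 N).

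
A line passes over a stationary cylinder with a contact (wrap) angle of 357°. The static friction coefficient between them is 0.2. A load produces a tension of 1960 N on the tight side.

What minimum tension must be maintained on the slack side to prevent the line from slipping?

Capstan equation at impending slip: T_tight/T_slack = e^{μβ}.
β = 357° = 6.231 rad; e^{μβ} = e^{0.2×6.231} = 3.477.
T_slack = T_tight / e^{μβ} = 1960 / 3.477 = 564 N.

T_min ≈ 564 N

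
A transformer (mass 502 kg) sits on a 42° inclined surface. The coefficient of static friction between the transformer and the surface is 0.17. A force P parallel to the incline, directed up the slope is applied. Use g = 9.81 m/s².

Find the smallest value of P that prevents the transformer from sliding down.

P_min ≈ 2670 N

The transformer tends to slide down (tan θ > μ_s), so at the point of impending slip friction acts up-slope at its limit: f = μ_s N.
P is parallel to the surface, so N = m g cos θ = 3660 N.
Along the incline: P + μ_s N = m g sin θ, so P = 3300 − 0.17×3660 = 2670 N.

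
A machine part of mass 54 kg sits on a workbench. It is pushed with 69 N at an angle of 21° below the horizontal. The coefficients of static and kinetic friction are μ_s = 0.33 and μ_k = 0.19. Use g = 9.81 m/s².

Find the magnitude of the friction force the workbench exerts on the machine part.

The vertical component of P adds to the normal force: N = m g + P sin α = 529.7 + 24.73 = 554.5 N.
For equilibrium, f = P cos α = 69×cos 21° = 64.42 N.
μ_s N = 0.33 × 554.5 = 183 N.
Since 64.42 N does not exceed the limit, the machine part stays at rest and f = 64.4 N.

f ≈ 64.4 N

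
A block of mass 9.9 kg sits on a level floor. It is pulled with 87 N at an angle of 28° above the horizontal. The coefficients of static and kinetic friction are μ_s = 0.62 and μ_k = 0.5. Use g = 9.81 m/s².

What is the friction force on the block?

f ≈ 28.1 N

N = m g − P sin α = 97.12 − 87×sin 28° = 56.27 N.
Horizontally, friction must balance P cos α = 76.82 N.
The static-friction limit is μ_s N = 34.89 N.
The required friction exceeds μ_s N, so the block moves and f = μ_k N = 28.1 N.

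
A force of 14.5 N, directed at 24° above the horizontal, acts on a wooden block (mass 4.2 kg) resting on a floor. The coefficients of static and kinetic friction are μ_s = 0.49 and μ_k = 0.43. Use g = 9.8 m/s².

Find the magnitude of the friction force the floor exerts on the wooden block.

f ≈ 13.2 N

Vertical equilibrium gives N = m g − P sin α = 35.26 N.
The horizontal driving force is P cos α = 13.25 N, so equilibrium needs friction f = 13.25 N.
The static-friction limit is μ_s N = 17.28 N.
13.25 ≤ 17.28 N → static; friction equals the required 13.2 N.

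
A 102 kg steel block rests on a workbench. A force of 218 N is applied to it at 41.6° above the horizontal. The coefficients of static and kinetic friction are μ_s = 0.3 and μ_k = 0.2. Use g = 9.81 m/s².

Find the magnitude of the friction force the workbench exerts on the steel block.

f ≈ 163 N

The vertical component of P reduces the normal force: N = m g − P sin α = 1001 − 144.7 = 855.9 N.
Horizontally, friction must balance P cos α = 163 N.
The static-friction limit is μ_s N = 256.8 N.
163 ≤ 256.8 N → static; friction equals the required 163 N.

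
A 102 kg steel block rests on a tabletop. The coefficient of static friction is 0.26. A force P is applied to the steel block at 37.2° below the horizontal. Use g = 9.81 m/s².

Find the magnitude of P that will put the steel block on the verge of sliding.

P ≈ 407 N

N = m g + P sin α (the push presses the steel block into the tabletop).
At impending slip, P cos α = μ_s N = μ_s (m g + P sin α).
Solving: P (cos α − μ_s sin α) = μ_s m g → P = 0.26×1000/(cos 37.2° − 0.26 sin 37.2°) = 260/0.6393 = 407 N.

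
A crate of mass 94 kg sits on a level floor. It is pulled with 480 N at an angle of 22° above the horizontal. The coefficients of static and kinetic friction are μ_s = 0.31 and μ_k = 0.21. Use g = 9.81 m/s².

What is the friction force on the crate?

The vertical component of P reduces the normal force: N = m g − P sin α = 922.1 − 179.8 = 742.3 N.
Horizontally, friction must balance P cos α = 445 N.
The static-friction limit is μ_s N = 230.1 N.
The required friction exceeds μ_s N, so the crate moves and f = μ_k N = 156 N.

f ≈ 156 N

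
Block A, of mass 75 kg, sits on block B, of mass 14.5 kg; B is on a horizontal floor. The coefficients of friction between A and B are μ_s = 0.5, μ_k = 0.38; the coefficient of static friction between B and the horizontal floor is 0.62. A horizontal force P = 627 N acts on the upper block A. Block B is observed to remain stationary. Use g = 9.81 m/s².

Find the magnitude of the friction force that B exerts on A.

Between the blocks, N₁ = m_A g = 735.8 N.
Maximum static friction on A from B: μ_s N₁ = 0.5×735.8 = 367.9 N.
Since P = 627 N > 367.9 N, A slides on B; the A–B friction is kinetic: f₁ = μ_k N₁ = 0.38×735.8 = 280 N.
B experiences an equal 280 N forward from A (third law). B is in equilibrium, so the floor supplies f₂ = 280 N of static friction (limit μ_s(m_A+m_B)g = 544.4 N, not exceeded).

f ≈ 280 N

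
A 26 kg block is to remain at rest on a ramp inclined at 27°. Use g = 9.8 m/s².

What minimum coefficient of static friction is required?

At the slip threshold m g sin θ = μ_s m g cos θ, so μ_s,min = tan θ.
μ_s,min = tan 27° = 0.51.

μ_s,min ≈ 0.51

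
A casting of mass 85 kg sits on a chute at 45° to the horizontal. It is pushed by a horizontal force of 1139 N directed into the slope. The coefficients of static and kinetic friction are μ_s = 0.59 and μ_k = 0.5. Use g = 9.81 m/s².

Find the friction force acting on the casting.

f ≈ 216 N (down the incline)

The horizontal push has a component P sin θ into the surface, so N = m g cos θ + P sin θ = 589.6 + 805.4 = 1395 N.
Parallel to the incline: P cos θ − m g sin θ = 805.4 − 589.6 = 215.8 N; the friction needed to balance this is 215.8 N acting down the slope.
Maximum static friction: μ_s N = 0.59 × 1395 = 823.1 N.
|f_req| = 215.8 ≤ 823.1 N → the casting is in equilibrium; friction equals the required value.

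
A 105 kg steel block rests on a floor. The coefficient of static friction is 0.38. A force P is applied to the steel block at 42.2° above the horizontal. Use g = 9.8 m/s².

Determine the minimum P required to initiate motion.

N = m g − P sin α (the pull lifts the steel block).
At impending slip, P cos α = μ_s N = μ_s (m g − P sin α).
Solving: P (cos α + μ_s sin α) = μ_s m g → P = 0.38×1030/(cos 42.2° + 0.38 sin 42.2°) = 391/0.9961 = 393 N.

P ≈ 393 N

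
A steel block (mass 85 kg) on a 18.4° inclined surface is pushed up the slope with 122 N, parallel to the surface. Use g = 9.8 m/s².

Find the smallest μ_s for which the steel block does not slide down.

N = m g cos θ = 790.4 N.
Friction must make up the shortfall along the incline: f = m g sin θ − P = 262.9 − 122 = 140.9 N.
At the threshold f = μ_s N, so μ_s,min = 140.9/790.4 = 0.178.

μ_s,min ≈ 0.178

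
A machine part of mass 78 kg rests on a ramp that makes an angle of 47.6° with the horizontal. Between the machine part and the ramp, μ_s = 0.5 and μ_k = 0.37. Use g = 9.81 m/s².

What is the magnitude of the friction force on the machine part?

Perpendicular to the surface, N = m g cos θ = 78·9.81·cos 47.6° = 516 N.
For equilibrium along the incline, friction must balance the weight component: f = m g sin θ = 565.1 N up the slope.
Static friction can supply at most μ_s N = 258 N.
Since |565.1| > 258 N, static friction cannot hold it; the machine part slides down the incline and kinetic friction applies: f = μ_k N = 0.37 × 516 = 191 N.

f ≈ 191 N (up the incline)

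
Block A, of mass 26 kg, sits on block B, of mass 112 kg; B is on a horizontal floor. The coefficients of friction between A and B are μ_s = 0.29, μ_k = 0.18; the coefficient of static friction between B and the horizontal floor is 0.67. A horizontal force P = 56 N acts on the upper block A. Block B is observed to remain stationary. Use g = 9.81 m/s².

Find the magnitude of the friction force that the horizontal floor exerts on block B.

Between the blocks, N₁ = m_A g = 255.1 N.
Maximum static friction on A from B: μ_s N₁ = 0.29×255.1 = 73.97 N.
Since P = 56 N ≤ 73.97 N, A does not slip on B; friction on A equals P = 56 N.
B experiences an equal 56 N forward from A (third law). B is in equilibrium, so the floor supplies f₂ = 56 N of static friction (limit μ_s(m_A+m_B)g = 907 N, not exceeded).

f ≈ 56 N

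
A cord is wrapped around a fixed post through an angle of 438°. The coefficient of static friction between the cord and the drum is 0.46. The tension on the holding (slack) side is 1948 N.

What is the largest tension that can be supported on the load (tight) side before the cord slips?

At impending slip the capstan equation gives T₂/T₁ = e^{μβ} with β in radians.
β = 438° × π/180 = 7.645 rad.
e^{μβ} = e^{0.46×7.645} = 33.67.
T₂ = T₁ · e^{μβ} = 1948 × 33.67 = 65600 N.

T_max ≈ 65600 N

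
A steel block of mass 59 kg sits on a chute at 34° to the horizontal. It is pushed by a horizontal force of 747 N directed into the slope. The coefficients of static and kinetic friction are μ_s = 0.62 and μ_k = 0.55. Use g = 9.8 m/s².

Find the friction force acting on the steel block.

f ≈ 296 N (down the incline)

The horizontal push has a component P sin θ into the surface, so N = m g cos θ + P sin θ = 479.3 + 417.7 = 897.1 N.
Parallel to the incline: P cos θ − m g sin θ = 619.3 − 323.3 = 296 N; the friction needed to balance this is 296 N acting down the slope.
The limit of static friction is μ_s N = 556.2 N.
|f_req| = 296 ≤ 556.2 N → the steel block is in equilibrium; friction equals the required value.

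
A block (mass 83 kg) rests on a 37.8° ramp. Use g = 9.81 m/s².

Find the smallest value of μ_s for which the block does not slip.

μ_s,min ≈ 0.776

At the slip threshold m g sin θ = μ_s m g cos θ, so μ_s,min = tan θ.
μ_s,min = tan 37.8° = 0.776.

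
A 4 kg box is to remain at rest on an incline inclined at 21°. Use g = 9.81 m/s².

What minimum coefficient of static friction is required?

At the slip threshold m g sin θ = μ_s m g cos θ, so μ_s,min = tan θ.
μ_s,min = tan 21° = 0.384.

μ_s,min ≈ 0.384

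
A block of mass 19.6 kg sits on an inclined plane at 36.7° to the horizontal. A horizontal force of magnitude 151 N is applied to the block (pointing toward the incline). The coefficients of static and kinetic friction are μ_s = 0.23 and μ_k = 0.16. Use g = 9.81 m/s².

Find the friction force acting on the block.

f ≈ 6.16 N (down the incline)

Resolve perpendicular to the incline: N = m g cos θ + P sin θ = 19.6×9.81×cos 36.7° + 151×sin 36.7° = 244.4 N.
Along the incline, the net driving force (taking up-slope positive) is P cos θ − m g sin θ = 121.1 − 114.9 = 6.159 N, so equilibrium requires friction f = -6.159 N (down-slope).
The limit of static friction is μ_s N = 56.21 N.
Since 6.159 N is within the 56.21 N limit, the block stays put and friction is exactly 6.16 N.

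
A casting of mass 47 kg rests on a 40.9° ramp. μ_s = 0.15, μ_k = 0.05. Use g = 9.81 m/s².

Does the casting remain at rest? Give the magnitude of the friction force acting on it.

N = m g cos θ = 349 N.
Down-slope weight component: m g sin θ = 302 N.
μ_s N = 52.3 N.
302 > 52.3 N, so it slides; kinetic friction f = μ_k N = 0.05×349 = 17.4 N.

f ≈ 17.4 N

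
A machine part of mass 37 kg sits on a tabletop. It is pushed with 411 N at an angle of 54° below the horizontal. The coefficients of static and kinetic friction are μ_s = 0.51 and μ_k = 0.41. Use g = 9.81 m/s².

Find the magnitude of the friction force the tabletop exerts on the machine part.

Vertical equilibrium gives N = m g + P sin α = 695.5 N.
The horizontal driving force is P cos α = 241.6 N, so equilibrium needs friction f = 241.6 N.
μ_s N = 0.51 × 695.5 = 354.7 N.
Since 241.6 N does not exceed the limit, the machine part stays at rest and f = 242 N.

f ≈ 242 N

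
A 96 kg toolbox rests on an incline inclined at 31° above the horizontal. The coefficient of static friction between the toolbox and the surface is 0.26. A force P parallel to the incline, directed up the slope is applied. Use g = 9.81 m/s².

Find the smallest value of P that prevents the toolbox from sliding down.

P_min ≈ 275 N

The toolbox tends to slide down (tan θ > μ_s), so at the point of impending slip friction acts up-slope at its limit: f = μ_s N.
P is parallel to the surface, so N = m g cos θ = 807 N.
Along the incline: P + μ_s N = m g sin θ, so P = 485 − 0.26×807 = 275 N.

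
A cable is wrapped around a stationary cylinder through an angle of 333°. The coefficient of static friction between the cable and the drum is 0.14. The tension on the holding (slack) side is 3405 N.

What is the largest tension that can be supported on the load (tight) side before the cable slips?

T_max ≈ 7680 N

At impending slip the capstan equation gives T₂/T₁ = e^{μβ} with β in radians.
β = 333° × π/180 = 5.812 rad.
e^{μβ} = e^{0.14×5.812} = 2.256.
T₂ = T₁ · e^{μβ} = 3405 × 2.256 = 7680 N.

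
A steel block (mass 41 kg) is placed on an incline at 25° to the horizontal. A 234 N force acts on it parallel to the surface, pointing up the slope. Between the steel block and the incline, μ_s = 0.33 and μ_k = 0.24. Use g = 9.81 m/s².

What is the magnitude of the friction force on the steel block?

f ≈ 64 N (down the incline)

Perpendicular to the surface, N = m g cos θ = 41·9.81·cos 25° = 364.5 N.
For equilibrium along the incline the friction force must supply f = m g sin θ − P = 170 − 234 = -64.02 N (positive meaning up-slope).
The static-friction ceiling is μ_s N = 0.33 × 364.5 = 120.3 N.
Since |-64.02| ≤ 120.3 N, the steel block remains in static equilibrium and friction takes exactly the required value.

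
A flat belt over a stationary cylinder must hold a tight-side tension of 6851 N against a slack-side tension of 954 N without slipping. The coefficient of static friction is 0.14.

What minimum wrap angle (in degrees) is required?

T₂/T₁ = e^{μβ} → β = ln(T₂/T₁)/μ.
β = ln(6851/954)/0.14 = 1.971/0.14 = 14.08 rad.
In degrees: β = 14.08 × 180/π = 807°.

β_min ≈ 807°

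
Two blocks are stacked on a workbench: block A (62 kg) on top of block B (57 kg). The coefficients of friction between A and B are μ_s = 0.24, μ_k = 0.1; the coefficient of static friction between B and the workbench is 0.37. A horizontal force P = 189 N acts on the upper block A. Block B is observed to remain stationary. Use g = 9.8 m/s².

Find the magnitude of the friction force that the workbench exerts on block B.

Between the blocks, N₁ = m_A g = 607.6 N.
Maximum static friction on A from B: μ_s N₁ = 0.24×607.6 = 145.8 N.
P = 189 N exceeds that limit, so A slips over B and the interface friction becomes kinetic: f₁ = μ_k N₁ = 0.1×607.6 = 60.8 N.
B experiences an equal 60.8 N forward from A (third law). B is in equilibrium, so the floor supplies f₂ = 60.8 N of static friction (limit μ_s(m_A+m_B)g = 431.5 N, not exceeded).

f ≈ 60.8 N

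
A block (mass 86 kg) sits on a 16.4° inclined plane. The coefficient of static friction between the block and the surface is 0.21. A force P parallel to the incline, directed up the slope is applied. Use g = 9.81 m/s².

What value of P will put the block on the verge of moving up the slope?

At impending motion up the slope, friction acts down-slope at its limit: f = μ_s N.
P is parallel to the surface, so N = m g cos θ = 809 N.
Along the incline: P = m g sin θ + μ_s N = 238 + 0.21×809 = 408 N.

P ≈ 408 N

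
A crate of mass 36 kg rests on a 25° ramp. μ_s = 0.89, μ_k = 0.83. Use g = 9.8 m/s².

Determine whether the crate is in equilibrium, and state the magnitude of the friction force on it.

f ≈ 149 N

N = m g cos θ = 320 N.
Down-slope weight component: m g sin θ = 149 N.
μ_s N = 285 N.
149 ≤ 285 N, so it stays put; friction = 149 N.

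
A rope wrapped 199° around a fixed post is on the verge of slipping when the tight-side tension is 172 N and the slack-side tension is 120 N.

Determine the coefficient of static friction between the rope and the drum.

T₂/T₁ = e^{μβ} → μ = ln(T₂/T₁)/β.
β = 199° = 3.473 rad.
μ = ln(172/120)/3.473 = ln(1.433)/3.473 = 0.104.

μ ≈ 0.104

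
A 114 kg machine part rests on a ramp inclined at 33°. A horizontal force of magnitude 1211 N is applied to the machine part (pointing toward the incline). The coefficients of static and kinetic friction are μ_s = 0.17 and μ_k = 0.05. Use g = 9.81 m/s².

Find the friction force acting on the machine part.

The horizontal push has a component P sin θ into the surface, so N = m g cos θ + P sin θ = 937.9 + 659.6 = 1597 N.
Parallel to the incline: P cos θ − m g sin θ = 1016 − 609.1 = 406.5 N; the friction needed to balance this is 406.5 N acting down the slope.
The limit of static friction is μ_s N = 271.6 N.
|f_req| = 406.5 > 271.6 N → the machine part slides up the incline; f = μ_k N = 0.05 × 1597 = 79.9 N.

f ≈ 79.9 N (down the incline)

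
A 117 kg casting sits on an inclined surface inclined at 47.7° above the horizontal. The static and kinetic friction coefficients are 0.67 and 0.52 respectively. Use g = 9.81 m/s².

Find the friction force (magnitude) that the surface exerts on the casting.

f ≈ 402 N (up the incline)

Perpendicular to the surface, N = m g cos θ = 117·9.81·cos 47.7° = 772.5 N.
For equilibrium along the incline, friction must balance the weight component: f = m g sin θ = 848.9 N up the slope.
The static-friction ceiling is μ_s N = 0.67 × 772.5 = 517.6 N.
Since |848.9| > 517.6 N, static friction cannot hold it; the casting slides down the incline and kinetic friction applies: f = μ_k N = 0.52 × 772.5 = 402 N.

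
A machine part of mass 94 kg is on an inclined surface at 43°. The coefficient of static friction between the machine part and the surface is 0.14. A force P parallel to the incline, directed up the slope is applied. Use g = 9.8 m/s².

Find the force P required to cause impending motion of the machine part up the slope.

At impending motion up the slope, friction acts down-slope at its limit: f = μ_s N.
P is parallel to the surface, so N = m g cos θ = 674 N.
Along the incline: P = m g sin θ + μ_s N = 628 + 0.14×674 = 723 N.

P ≈ 723 N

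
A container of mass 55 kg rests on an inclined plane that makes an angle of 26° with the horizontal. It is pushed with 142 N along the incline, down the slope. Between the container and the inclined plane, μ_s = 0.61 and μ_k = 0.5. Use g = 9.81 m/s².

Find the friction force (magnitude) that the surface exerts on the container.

f ≈ 242 N (up the incline)

Normal force: N = m g cos θ = 55 × 9.81 × cos 26° = 484.9 N.
Parallel to the incline, ΣF = 0 gives f = m g sin θ + P = 236.5 + 142 = 378.5 N (up-slope positive).
Static friction can supply at most μ_s N = 295.8 N.
|378.5| exceeds 295.8 N, so the container slips down-slope; friction is kinetic, f = μ_k N = 0.5×484.9 = 242 N.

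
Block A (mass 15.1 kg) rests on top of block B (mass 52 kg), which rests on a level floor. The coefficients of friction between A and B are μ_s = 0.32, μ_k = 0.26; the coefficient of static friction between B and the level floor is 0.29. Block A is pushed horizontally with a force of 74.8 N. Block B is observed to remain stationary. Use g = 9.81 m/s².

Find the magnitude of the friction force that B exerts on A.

Between the blocks, N₁ = m_A g = 148.1 N.
Maximum static friction on A from B: μ_s N₁ = 0.32×148.1 = 47.4 N.
Since P = 74.8 N > 47.4 N, A slides on B; the A–B friction is kinetic: f₁ = μ_k N₁ = 0.26×148.1 = 38.5 N.
By Newton's third law B feels 38.5 N forward from A. With B stationary, the floor's static friction on B balances it: f₂ = 38.5 N (well within μ_s(m_A+m_B)g = 190.9 N).

f ≈ 38.5 N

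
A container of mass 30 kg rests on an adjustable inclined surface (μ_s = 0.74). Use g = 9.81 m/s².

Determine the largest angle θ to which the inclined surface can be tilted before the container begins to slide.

θ_max ≈ 36.5°

At the slip threshold, m g sin θ = μ_s · m g cos θ, so tan θ = μ_s.
θ_max = arctan(0.74) = 36.5°.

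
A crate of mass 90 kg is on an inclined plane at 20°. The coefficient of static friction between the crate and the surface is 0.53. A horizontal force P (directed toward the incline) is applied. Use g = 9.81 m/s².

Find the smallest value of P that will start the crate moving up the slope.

At impending motion up the slope, friction acts down-slope at its limit: f = μ_s N.
Perpendicular to the incline: N = m g cos θ + P sin θ.
Along the incline: P cos θ = m g sin θ + μ_s N = m g sin θ + μ_s (m g cos θ + P sin θ).
Solving, P (cos θ − μ_s sin θ) = m g (sin θ + μ_s cos θ), so P = 90×9.81×(sin 20° + 0.53 cos 20°)/(cos 20° − 0.53 sin 20°) = 883×0.8401/0.7584 = 978 N.

P ≈ 978 N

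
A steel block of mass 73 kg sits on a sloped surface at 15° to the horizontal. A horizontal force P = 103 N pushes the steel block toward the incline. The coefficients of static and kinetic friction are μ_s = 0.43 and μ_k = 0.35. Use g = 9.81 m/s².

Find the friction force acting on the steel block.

The horizontal push has a component P sin θ into the surface, so N = m g cos θ + P sin θ = 691.7 + 26.66 = 718.4 N.
Along the incline, the net driving force (taking up-slope positive) is P cos θ − m g sin θ = 99.49 − 185.3 = -85.86 N, so equilibrium requires friction f = 85.86 N (up-slope).
The limit of static friction is μ_s N = 308.9 N.
Since 85.86 N is within the 308.9 N limit, the steel block stays put and friction is exactly 85.9 N.

f ≈ 85.9 N (up the incline)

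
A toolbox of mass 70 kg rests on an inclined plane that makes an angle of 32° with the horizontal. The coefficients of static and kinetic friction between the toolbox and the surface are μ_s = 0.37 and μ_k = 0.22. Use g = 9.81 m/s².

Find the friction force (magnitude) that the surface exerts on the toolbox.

f ≈ 128 N (up the incline)

Perpendicular to the surface, N = m g cos θ = 70·9.81·cos 32° = 582.4 N.
For equilibrium along the incline, friction must balance the weight component: f = m g sin θ = 363.9 N up the slope.
Maximum static friction available: μ_s N = 0.37 × 582.4 = 215.5 N.
|363.9| exceeds 215.5 N, so the toolbox slips down-slope; friction is kinetic, f = μ_k N = 0.22×582.4 = 128 N.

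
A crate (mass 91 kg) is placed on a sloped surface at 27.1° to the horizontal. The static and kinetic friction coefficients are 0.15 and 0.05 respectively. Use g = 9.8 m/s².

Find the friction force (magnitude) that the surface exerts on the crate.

f ≈ 39.7 N (up the incline)

Normal force: N = m g cos θ = 91 × 9.8 × cos 27.1° = 793.9 N.
For equilibrium along the incline, friction must balance the weight component: f = m g sin θ = 406.3 N up the slope.
Maximum static friction available: μ_s N = 0.15 × 793.9 = 119.1 N.
|406.3| exceeds 119.1 N, so the crate slips down-slope; friction is kinetic, f = μ_k N = 0.05×793.9 = 39.7 N.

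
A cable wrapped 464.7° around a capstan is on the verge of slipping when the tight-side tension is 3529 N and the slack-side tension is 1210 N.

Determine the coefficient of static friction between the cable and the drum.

T₂/T₁ = e^{μβ} → μ = ln(T₂/T₁)/β.
β = 464.7° = 8.111 rad.
μ = ln(3529/1210)/8.111 = ln(2.917)/8.111 = 0.132.

μ ≈ 0.132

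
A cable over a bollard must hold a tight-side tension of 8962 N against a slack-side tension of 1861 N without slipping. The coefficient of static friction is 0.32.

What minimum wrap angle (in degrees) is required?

T₂/T₁ = e^{μβ} → β = ln(T₂/T₁)/μ.
β = ln(8962/1861)/0.32 = 1.572/0.32 = 4.912 rad.
In degrees: β = 4.912 × 180/π = 281°.

β_min ≈ 281°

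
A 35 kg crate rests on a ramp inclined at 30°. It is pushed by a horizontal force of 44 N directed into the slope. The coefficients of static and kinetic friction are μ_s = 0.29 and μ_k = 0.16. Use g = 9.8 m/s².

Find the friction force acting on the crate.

f ≈ 51 N (up the incline)

Resolve perpendicular to the incline: N = m g cos θ + P sin θ = 35×9.8×cos 30° + 44×sin 30° = 319 N.
Parallel to the incline: P cos θ − m g sin θ = 38.11 − 171.5 = -133.4 N; the friction needed to balance this is 133.4 N acting up the slope.
The limit of static friction is μ_s N = 92.52 N.
The required 133.4 N exceeds the static limit, so the crate slides down-slope and f = μ_k N = 0.16×319 = 51 N.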